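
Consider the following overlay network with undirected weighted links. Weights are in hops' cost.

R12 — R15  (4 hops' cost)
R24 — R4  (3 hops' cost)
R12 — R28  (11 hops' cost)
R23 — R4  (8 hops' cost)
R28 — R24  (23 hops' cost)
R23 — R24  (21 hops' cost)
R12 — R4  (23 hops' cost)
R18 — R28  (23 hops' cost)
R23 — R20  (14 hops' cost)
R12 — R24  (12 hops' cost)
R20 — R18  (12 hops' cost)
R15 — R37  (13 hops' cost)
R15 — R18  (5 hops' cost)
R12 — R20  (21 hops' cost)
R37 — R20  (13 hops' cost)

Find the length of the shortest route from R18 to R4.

24 hops' cost

Compare a few routes:
R18–R15–R12–R24–R4: 5+4+12+3 = 24
R18–R15–R12–R28–R24–R4: 5+4+11+23+3 = 46
R18–R15–R12–R4: 5+4+23 = 32
R18–R20–R23–R4: 12+14+8 = 34
The minimum is 24 hops' cost via R18–R15–R12–R24–R4.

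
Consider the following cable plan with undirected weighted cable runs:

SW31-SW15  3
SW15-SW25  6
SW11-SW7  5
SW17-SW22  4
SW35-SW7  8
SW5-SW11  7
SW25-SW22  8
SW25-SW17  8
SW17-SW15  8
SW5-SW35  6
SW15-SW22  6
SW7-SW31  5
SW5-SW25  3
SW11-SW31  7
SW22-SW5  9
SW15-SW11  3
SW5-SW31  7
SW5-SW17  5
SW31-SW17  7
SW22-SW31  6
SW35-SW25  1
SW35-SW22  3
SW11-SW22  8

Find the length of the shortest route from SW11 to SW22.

8

Running Dijkstra from SW11:
SW11: 0
SW15: 3  (via SW11)
SW7: 5  (via SW11)
SW31: 6  (via SW15)
SW5: 7  (via SW11)
SW22: 8  (via SW11)
Shortest route: SW11 → SW22 = 8.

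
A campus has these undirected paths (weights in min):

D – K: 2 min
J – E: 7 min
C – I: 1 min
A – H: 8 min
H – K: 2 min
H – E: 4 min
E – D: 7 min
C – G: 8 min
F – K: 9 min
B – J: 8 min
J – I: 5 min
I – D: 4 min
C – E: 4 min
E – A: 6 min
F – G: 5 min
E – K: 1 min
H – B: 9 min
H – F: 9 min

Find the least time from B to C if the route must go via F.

31 min

Shortest B→F: B–H–F = 18
Best F to C: F–G–C costing 13
Total via F: 18 + 13 = 31 min.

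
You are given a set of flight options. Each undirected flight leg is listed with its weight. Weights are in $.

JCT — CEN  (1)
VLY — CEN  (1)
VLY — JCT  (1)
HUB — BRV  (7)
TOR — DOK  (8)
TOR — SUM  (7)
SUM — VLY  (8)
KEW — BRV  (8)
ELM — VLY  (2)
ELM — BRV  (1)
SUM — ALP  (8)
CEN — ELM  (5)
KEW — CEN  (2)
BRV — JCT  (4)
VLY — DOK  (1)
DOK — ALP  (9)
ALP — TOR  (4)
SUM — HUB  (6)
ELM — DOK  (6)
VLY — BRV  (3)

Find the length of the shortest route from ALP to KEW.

Compare a few routes:
ALP → DOK → VLY → JCT → CEN → KEW: 9+1+1+1+2 = 14
ALP → DOK → VLY → CEN → KEW: 9+1+1+2 = 13
Cheapest is ALP → DOK → VLY → CEN → KEW at $13.

$13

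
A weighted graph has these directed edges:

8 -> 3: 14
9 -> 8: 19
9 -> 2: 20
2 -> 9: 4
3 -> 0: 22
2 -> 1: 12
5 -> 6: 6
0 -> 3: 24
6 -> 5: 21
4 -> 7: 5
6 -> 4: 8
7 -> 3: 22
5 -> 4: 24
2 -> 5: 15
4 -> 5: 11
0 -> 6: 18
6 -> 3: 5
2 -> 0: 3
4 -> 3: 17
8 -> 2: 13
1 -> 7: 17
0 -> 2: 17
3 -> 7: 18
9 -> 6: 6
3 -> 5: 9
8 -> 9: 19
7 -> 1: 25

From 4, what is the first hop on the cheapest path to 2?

Enumerating some paths:
4 → 3 → 0 → 2: 17+22+17 = 56
4 → 5 → 6 → 3 → 0 → 2: 11+6+5+22+17 = 61
The minimum is 56 via 4 → 3 → 0 → 2.
So from 4 the first move is to 3.

3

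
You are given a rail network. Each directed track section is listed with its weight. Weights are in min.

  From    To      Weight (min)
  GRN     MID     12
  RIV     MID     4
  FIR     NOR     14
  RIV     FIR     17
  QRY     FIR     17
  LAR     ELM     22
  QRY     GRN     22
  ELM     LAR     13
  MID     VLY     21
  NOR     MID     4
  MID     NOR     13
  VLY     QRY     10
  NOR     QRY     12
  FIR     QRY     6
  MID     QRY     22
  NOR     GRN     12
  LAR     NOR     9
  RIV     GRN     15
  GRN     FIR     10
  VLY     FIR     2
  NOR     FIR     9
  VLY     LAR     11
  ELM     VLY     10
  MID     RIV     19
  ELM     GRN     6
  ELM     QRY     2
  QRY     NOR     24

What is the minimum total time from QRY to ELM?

82 min

Compare a few routes:
QRY - GRN - MID - VLY - LAR - ELM: 22+12+21+11+22 = 88
QRY - FIR - NOR - MID - VLY - LAR - ELM: 17+14+4+21+11+22 = 89
QRY - NOR - MID - VLY - LAR - ELM: 24+4+21+11+22 = 82
Cheapest is QRY - NOR - MID - VLY - LAR - ELM at 82 min.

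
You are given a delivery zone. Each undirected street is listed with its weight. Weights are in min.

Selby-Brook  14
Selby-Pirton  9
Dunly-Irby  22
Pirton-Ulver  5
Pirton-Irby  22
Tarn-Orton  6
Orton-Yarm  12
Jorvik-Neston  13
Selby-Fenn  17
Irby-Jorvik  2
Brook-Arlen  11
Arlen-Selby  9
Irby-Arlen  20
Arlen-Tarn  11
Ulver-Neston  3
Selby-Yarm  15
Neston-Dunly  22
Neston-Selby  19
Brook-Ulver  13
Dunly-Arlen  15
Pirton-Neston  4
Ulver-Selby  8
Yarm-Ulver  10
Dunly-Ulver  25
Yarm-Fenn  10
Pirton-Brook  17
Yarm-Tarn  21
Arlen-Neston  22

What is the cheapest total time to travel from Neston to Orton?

Compare a few routes:
Neston–Ulver–Yarm–Orton: 3+10+12 = 25
Neston–Pirton–Ulver–Yarm–Orton: 4+5+10+12 = 31
Neston–Ulver–Selby–Arlen–Tarn–Orton: 3+8+9+11+6 = 37
Cheapest is Neston–Ulver–Yarm–Orton at 25 min.

25 min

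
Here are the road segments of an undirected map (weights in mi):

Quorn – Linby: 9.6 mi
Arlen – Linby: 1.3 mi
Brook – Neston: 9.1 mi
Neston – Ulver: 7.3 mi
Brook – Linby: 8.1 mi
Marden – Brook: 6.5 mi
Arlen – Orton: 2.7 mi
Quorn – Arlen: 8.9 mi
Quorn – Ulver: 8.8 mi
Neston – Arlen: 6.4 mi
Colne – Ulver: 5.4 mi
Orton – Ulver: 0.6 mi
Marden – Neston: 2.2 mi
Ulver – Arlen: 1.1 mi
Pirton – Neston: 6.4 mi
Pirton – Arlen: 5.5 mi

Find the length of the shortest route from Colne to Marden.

Enumerating some paths:
Colne–Ulver–Neston–Marden: 5.4+7.3+2.2 = 14.9
Colne–Ulver–Arlen–Neston–Marden: 5.4+1.1+6.4+2.2 = 15.1
Colne–Ulver–Orton–Arlen–Neston–Marden: 5.4+0.6+2.7+6.4+2.2 = 17.3
Cheapest is Colne–Ulver–Neston–Marden at 14.9 mi.

14.9 mi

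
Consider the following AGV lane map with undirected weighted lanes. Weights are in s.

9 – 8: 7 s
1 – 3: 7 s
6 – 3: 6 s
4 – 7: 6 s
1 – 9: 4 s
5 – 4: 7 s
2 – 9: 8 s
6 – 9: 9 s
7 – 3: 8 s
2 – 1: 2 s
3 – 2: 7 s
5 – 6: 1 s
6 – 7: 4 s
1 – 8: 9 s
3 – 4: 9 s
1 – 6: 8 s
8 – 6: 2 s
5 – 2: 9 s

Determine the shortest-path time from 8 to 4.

Enumerating some paths:
8–6–3–4: 2+6+9 = 17
8–6–3–7–4: 2+6+8+6 = 22
8–6–7–4: 2+4+6 = 12
8–6–5–4: 2+1+7 = 10
The minimum is 10 s via 8–6–5–4.

10 s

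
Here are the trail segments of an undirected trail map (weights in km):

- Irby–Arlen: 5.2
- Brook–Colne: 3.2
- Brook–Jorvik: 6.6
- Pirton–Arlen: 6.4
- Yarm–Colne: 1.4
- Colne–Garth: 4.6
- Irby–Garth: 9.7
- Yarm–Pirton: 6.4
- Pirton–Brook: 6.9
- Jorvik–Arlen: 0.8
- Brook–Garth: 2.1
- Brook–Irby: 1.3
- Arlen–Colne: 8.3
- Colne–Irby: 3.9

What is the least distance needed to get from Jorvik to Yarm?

Settle nodes by increasing distance from Jorvik:
Jorvik: 0
Arlen: 0.8  (via Jorvik)
Irby: 6  (via Arlen)
Brook: 6.6  (via Jorvik)
Pirton: 7.2  (via Arlen)
Garth: 8.7  (via Brook)
Colne: 9.1  (via Arlen)
Yarm: 10.5  (via Colne)
Shortest route: Jorvik → Arlen → Colne → Yarm = 10.5 km.

10.5 km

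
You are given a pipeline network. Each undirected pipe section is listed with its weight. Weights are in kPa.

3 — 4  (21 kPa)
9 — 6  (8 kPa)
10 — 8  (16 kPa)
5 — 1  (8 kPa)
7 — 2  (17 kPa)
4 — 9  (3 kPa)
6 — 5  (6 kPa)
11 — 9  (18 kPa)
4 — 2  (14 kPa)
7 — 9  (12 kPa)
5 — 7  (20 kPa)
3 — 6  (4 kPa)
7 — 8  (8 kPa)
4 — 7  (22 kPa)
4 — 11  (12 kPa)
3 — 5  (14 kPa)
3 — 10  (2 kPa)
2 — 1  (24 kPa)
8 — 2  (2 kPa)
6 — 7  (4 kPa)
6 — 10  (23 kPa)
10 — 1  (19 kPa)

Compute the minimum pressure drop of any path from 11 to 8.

Settle nodes by increasing distance from 11:
11: 0
4: 12  (via 11)
9: 15  (via 4)
6: 23  (via 9)
2: 26  (via 4)
3: 27  (via 6)
7: 27  (via 9)
8: 28  (via 2)
Shortest route: 11–4–2–8 = 28 kPa.

28 kPa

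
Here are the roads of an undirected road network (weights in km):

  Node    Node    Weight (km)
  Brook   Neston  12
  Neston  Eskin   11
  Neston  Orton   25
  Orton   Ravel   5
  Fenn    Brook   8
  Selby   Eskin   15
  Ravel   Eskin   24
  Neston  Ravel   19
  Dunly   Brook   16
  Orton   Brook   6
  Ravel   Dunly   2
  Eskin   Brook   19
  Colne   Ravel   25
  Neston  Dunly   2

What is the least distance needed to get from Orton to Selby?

Enumerating some paths:
Orton → Ravel → Eskin → Selby: 5+24+15 = 44
Orton → Brook → Eskin → Selby: 6+19+15 = 40
Orton → Ravel → Dunly → Neston → Eskin → Selby: 5+2+2+11+15 = 35
Cheapest is Orton → Ravel → Dunly → Neston → Eskin → Selby at 35 km.

35 km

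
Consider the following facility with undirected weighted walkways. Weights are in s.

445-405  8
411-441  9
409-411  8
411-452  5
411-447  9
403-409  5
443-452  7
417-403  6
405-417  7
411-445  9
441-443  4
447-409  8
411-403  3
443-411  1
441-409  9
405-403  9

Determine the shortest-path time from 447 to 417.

Compare a few routes:
447–411–403–417: 9+3+6 = 18
447–409–403–417: 8+5+6 = 19
447–411–403–405–417: 9+3+9+7 = 28
447–409–411–403–417: 8+8+3+6 = 25
Cheapest is 447–411–403–417 at 18 s.

18 s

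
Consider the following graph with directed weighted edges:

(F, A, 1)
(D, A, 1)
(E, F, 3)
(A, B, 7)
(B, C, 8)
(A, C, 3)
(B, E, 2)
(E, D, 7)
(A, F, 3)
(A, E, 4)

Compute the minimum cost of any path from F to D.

12

Running Dijkstra from F:
F: 0
A: 1  (via F)
C: 4  (via A)
E: 5  (via A)
B: 8  (via A)
D: 12  (via E)
Shortest route: F–A–E–D = 12.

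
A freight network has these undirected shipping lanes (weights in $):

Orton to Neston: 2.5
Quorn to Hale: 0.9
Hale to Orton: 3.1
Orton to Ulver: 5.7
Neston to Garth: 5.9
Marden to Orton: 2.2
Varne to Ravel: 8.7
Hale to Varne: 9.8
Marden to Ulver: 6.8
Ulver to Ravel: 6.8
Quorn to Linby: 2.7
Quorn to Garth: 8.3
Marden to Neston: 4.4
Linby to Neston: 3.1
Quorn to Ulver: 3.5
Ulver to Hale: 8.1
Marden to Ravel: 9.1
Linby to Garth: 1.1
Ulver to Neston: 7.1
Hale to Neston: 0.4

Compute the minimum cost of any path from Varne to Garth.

$14.4

Compare a few routes:
Varne–Hale–Quorn–Linby–Garth: 9.8+0.9+2.7+1.1 = 14.5
Varne–Hale–Neston–Linby–Garth: 9.8+0.4+3.1+1.1 = 14.4
The minimum is $14.4 via Varne–Hale–Neston–Linby–Garth.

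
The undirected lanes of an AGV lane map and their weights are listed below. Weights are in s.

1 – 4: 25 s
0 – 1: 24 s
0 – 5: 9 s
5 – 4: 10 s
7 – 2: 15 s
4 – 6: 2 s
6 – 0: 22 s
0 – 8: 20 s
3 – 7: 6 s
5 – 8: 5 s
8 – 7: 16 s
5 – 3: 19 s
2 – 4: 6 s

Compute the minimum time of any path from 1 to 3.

Enumerating some paths:
1–4–5–3: 25+10+19 = 54
1–0–5–8–7–3: 24+9+5+16+6 = 60
1–0–5–3: 24+9+19 = 52
Cheapest is 1–0–5–3 at 52 s.

52 s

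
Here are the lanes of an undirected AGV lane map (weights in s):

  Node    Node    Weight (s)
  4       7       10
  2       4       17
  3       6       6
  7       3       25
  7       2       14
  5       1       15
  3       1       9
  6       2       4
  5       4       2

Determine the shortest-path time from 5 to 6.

Enumerating some paths:
5–4–7–2–6: 2+10+14+4 = 30
5–4–7–3–6: 2+10+25+6 = 43
5–1–3–6: 15+9+6 = 30
5–4–2–6: 2+17+4 = 23
Cheapest is 5–4–2–6 at 23 s.

23 s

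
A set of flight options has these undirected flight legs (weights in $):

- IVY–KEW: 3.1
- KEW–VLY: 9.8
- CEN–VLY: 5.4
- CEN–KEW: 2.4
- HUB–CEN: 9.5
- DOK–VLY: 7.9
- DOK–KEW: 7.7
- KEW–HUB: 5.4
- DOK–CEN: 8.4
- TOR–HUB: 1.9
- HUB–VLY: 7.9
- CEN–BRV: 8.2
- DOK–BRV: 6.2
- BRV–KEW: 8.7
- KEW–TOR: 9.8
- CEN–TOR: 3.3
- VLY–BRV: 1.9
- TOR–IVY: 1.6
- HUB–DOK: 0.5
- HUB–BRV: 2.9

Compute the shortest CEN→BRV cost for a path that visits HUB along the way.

$8.1

Shortest CEN→HUB: CEN → TOR → HUB = 5.2
Shortest HUB→BRV: HUB → BRV = 2.9
Total via HUB: 5.2 + 2.9 = $8.1.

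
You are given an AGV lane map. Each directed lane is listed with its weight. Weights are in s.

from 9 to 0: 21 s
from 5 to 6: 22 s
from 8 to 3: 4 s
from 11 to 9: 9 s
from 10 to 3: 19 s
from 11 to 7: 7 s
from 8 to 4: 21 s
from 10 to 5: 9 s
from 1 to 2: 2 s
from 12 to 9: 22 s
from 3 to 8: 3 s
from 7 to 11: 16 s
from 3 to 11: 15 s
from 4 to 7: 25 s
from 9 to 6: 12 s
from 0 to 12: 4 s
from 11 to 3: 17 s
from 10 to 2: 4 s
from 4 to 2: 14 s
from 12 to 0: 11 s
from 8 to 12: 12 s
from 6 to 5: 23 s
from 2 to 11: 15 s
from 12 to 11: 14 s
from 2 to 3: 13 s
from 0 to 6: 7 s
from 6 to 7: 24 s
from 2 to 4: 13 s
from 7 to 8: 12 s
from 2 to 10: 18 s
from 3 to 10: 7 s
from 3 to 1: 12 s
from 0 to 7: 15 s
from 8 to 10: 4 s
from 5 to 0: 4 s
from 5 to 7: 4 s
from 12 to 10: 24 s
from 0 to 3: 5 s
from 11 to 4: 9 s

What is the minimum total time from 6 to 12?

Compare a few routes:
6–7–8–12: 24+12+12 = 48
6–5–0–3–8–12: 23+4+5+3+12 = 47
6–5–0–12: 23+4+4 = 31
Cheapest is 6–5–0–12 at 31 s.

31 s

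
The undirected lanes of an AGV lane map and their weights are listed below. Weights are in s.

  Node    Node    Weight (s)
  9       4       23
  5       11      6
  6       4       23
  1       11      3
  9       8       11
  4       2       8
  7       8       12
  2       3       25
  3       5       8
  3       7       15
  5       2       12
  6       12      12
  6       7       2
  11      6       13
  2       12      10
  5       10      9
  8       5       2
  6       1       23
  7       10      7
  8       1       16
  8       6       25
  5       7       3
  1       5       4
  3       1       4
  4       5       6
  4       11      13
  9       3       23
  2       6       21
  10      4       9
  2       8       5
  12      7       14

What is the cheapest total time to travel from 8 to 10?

Enumerating some paths:
8 - 5 - 10: 2+9 = 11
8 - 5 - 4 - 10: 2+6+9 = 17
8 - 5 - 7 - 10: 2+3+7 = 12
Cheapest is 8 - 5 - 10 at 11 s.

11 s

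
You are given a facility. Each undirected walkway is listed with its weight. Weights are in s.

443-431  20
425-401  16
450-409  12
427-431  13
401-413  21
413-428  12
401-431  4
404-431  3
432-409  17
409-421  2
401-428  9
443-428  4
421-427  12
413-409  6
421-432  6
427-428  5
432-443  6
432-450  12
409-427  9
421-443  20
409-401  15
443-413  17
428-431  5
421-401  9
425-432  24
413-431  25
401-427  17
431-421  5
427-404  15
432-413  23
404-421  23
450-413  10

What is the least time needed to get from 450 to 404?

22 s

Enumerating some paths:
450–409–421–431–404: 12+2+5+3 = 22
450–432–421–431–404: 12+6+5+3 = 26
Cheapest is 450–409–421–431–404 at 22 s.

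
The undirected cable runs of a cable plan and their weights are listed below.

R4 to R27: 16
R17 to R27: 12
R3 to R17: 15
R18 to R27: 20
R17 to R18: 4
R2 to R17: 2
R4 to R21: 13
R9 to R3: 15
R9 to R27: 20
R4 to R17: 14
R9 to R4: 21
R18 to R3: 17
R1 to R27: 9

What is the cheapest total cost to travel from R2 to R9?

32

Compare a few routes:
R2 - R17 - R18 - R3 - R9: 2+4+17+15 = 38
R2 - R17 - R27 - R9: 2+12+20 = 34
R2 - R17 - R4 - R9: 2+14+21 = 37
R2 - R17 - R3 - R9: 2+15+15 = 32
The minimum is 32 via R2 - R17 - R3 - R9.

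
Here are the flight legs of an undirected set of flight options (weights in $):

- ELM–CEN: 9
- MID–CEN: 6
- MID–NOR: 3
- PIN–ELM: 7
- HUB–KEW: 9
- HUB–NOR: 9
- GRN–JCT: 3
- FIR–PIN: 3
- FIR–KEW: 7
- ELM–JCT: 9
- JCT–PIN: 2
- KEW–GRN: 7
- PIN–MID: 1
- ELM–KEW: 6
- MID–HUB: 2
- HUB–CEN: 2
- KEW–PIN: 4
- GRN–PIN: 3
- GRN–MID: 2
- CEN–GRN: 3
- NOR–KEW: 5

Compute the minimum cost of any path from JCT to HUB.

$5

Enumerating some paths:
JCT → GRN → MID → HUB: 3+2+2 = 7
JCT → PIN → MID → HUB: 2+1+2 = 5
Cheapest is JCT → PIN → MID → HUB at $5.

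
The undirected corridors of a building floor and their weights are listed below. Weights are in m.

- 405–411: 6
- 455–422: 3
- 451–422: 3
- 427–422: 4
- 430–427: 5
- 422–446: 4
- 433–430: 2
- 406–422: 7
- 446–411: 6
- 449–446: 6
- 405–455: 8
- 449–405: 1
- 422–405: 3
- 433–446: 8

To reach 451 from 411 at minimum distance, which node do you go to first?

Enumerating some paths:
411 - 405 - 422 - 451: 6+3+3 = 12
411 - 446 - 422 - 451: 6+4+3 = 13
Cheapest is 411 - 405 - 422 - 451 at 12 m.
So from 411 the first move is to 405.

405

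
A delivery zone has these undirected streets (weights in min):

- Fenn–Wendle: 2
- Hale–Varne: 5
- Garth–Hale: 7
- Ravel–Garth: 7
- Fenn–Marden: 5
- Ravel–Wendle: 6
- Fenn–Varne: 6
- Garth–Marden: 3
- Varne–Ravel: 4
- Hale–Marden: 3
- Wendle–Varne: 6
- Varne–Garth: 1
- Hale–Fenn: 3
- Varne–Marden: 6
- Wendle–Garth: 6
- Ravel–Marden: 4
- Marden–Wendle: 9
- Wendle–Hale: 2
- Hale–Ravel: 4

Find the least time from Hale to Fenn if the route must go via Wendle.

Shortest Hale→Wendle: Hale–Wendle = 2
Shortest Wendle→Fenn: Wendle–Fenn = 2
Total via Wendle: 2 + 2 = 4 min.

4 min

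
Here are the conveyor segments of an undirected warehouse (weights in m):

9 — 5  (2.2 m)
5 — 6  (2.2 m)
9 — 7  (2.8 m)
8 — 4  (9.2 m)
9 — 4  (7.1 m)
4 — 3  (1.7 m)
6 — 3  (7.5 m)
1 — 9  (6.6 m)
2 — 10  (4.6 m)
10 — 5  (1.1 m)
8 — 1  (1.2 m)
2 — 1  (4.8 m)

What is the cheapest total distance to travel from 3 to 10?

10.8 m

Enumerating some paths:
3 → 4 → 9 → 5 → 10: 1.7+7.1+2.2+1.1 = 12.1
3 → 6 → 5 → 10: 7.5+2.2+1.1 = 10.8
The minimum is 10.8 m via 3 → 6 → 5 → 10.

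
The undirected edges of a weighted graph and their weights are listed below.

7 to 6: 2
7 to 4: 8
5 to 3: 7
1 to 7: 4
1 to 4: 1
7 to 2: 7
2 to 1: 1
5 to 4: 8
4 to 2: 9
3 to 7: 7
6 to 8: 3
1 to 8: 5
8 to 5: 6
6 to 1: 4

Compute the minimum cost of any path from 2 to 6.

Enumerating some paths:
2–1–7–6: 1+4+2 = 7
2–1–6: 1+4 = 5
Cheapest is 2–1–6 at 5.

5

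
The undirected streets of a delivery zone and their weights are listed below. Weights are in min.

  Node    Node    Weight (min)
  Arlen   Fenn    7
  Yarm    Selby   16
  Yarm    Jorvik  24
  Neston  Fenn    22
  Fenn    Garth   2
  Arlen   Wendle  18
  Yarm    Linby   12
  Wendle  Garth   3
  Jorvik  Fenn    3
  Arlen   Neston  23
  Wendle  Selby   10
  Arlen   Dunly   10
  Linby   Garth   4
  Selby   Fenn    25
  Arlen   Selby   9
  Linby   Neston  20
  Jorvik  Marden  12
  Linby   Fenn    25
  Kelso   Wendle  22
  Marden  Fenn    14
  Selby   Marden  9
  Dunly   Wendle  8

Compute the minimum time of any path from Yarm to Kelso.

41 min

Candidate routes:
Yarm - Selby - Wendle - Kelso: 16+10+22 = 48
Yarm - Jorvik - Fenn - Garth - Wendle - Kelso: 24+3+2+3+22 = 54
Yarm - Linby - Garth - Wendle - Kelso: 12+4+3+22 = 41
Cheapest is Yarm - Linby - Garth - Wendle - Kelso at 41 min.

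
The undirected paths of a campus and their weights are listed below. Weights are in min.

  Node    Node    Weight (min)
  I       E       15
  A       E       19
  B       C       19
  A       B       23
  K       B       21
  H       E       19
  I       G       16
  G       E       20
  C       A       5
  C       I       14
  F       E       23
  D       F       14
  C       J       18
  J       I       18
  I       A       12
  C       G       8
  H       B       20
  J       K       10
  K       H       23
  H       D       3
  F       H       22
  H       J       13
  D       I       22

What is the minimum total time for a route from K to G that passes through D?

Shortest K→D: K–H–D = 26
Shortest D→G: D–I–G = 38
Total via D: 26 + 38 = 64 min.

64 min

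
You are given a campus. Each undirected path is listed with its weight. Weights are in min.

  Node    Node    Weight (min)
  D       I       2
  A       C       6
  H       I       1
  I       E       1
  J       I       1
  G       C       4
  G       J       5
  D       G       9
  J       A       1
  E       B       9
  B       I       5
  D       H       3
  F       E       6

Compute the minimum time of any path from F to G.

Compare a few routes:
F–E–I–J–G: 6+1+1+5 = 13
F–E–I–D–G: 6+1+2+9 = 18
The minimum is 13 min via F–E–I–J–G.

13 min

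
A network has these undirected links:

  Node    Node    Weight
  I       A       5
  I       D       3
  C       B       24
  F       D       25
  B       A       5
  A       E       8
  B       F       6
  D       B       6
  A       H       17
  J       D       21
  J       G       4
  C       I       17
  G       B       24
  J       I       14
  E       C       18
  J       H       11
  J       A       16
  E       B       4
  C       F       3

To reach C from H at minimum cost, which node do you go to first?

A

Candidate routes:
H → A → I → C: 17+5+17 = 39
H → A → B → F → C: 17+5+6+3 = 31
H → A → E → B → F → C: 17+8+4+6+3 = 38
Cheapest is H → A → B → F → C at 31.
So from H the first move is to A.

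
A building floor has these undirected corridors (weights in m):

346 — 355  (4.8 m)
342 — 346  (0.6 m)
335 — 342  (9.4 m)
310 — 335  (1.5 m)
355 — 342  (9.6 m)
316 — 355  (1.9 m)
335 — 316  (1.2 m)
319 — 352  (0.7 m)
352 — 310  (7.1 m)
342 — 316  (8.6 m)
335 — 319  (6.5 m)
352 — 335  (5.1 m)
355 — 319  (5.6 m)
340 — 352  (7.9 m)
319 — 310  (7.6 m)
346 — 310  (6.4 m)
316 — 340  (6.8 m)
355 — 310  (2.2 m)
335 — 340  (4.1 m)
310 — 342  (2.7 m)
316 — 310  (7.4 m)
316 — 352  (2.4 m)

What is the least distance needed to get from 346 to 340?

Candidate routes:
346 → 355 → 316 → 335 → 340: 4.8+1.9+1.2+4.1 = 12
346 → 342 → 310 → 335 → 340: 0.6+2.7+1.5+4.1 = 8.9
346 → 310 → 335 → 340: 6.4+1.5+4.1 = 12
Cheapest is 346 → 342 → 310 → 335 → 340 at 8.9 m.

8.9 m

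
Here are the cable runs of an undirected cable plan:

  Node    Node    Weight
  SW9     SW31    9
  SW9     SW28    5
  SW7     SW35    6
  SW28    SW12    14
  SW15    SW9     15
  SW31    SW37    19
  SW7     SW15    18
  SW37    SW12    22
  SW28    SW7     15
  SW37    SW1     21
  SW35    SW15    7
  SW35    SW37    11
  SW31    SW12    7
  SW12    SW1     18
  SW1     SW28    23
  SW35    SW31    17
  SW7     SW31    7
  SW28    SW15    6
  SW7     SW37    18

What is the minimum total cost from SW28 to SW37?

24

Enumerating some paths:
SW28 → SW15 → SW35 → SW37: 6+7+11 = 24
SW28 → SW7 → SW35 → SW37: 15+6+11 = 32
Cheapest is SW28 → SW15 → SW35 → SW37 at 24.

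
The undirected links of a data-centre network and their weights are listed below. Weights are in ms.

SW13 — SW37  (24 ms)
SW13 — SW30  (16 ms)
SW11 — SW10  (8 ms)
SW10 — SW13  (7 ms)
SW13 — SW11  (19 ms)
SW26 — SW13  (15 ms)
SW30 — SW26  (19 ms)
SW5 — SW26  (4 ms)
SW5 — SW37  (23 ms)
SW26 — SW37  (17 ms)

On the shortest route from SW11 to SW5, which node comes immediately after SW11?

SW10

Enumerating some paths:
SW11 - SW13 - SW26 - SW5: 19+15+4 = 38
SW11 - SW13 - SW30 - SW26 - SW5: 19+16+19+4 = 58
SW11 - SW10 - SW13 - SW30 - SW26 - SW5: 8+7+16+19+4 = 54
SW11 - SW10 - SW13 - SW26 - SW5: 8+7+15+4 = 34
The minimum is 34 ms via SW11 - SW10 - SW13 - SW26 - SW5.
So from SW11 the first move is to SW10.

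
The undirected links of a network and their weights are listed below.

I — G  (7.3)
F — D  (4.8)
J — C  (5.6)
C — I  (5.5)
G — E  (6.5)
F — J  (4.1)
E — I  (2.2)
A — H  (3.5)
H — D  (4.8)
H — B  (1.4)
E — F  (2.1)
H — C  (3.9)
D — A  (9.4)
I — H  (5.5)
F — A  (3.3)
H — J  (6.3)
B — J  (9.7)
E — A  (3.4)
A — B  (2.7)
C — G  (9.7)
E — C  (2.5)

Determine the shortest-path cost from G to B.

12.6

Compare a few routes:
G - I - H - B: 7.3+5.5+1.4 = 14.2
G - E - A - B: 6.5+3.4+2.7 = 12.6
G - E - C - H - B: 6.5+2.5+3.9+1.4 = 14.3
Cheapest is G - E - A - B at 12.6.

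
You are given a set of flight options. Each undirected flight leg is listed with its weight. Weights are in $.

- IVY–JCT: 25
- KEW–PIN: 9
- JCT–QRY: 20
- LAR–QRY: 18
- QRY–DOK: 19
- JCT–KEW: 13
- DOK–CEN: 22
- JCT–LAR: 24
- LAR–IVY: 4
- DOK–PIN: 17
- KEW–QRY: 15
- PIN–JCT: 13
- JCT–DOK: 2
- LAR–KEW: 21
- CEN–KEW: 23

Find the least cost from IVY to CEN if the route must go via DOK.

$49

Shortest IVY→DOK: IVY → JCT → DOK = 27
Shortest DOK→CEN: DOK → CEN = 22
Total via DOK: 27 + 22 = $49.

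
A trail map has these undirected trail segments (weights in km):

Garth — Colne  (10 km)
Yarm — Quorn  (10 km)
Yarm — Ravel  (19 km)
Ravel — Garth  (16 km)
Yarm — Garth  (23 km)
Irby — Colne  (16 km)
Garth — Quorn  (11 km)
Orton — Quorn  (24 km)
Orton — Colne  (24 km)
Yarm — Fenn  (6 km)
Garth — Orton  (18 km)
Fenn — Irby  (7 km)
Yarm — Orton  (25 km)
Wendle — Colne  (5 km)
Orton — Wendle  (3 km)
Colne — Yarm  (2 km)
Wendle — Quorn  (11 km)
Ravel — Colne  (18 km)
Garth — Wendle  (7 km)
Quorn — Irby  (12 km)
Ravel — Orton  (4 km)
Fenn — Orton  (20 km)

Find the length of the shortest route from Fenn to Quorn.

Compare a few routes:
Fenn → Irby → Quorn: 7+12 = 19
Fenn → Yarm → Quorn: 6+10 = 16
The minimum is 16 km via Fenn → Yarm → Quorn.

16 km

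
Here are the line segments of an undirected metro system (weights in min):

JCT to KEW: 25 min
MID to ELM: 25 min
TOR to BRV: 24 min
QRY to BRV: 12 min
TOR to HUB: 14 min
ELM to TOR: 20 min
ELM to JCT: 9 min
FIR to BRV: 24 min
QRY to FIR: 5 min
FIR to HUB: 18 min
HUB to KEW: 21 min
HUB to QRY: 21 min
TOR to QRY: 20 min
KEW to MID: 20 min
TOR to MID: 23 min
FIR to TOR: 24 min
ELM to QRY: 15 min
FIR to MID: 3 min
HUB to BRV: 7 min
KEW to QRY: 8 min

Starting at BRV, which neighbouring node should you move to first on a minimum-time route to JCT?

Candidate routes:
BRV - HUB - QRY - ELM - JCT: 7+21+15+9 = 52
BRV - HUB - TOR - ELM - JCT: 7+14+20+9 = 50
BRV - QRY - ELM - JCT: 12+15+9 = 36
BRV - QRY - KEW - JCT: 12+8+25 = 45
Cheapest is BRV - QRY - ELM - JCT at 36 min.
So from BRV the first move is to QRY.

QRY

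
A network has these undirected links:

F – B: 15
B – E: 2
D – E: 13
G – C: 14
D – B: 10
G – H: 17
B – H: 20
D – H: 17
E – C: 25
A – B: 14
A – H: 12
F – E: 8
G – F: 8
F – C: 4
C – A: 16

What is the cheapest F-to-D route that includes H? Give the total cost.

42

Shortest F→H: F → G → H = 25
Shortest H→D: H → D = 17
Total via H: 25 + 17 = 42.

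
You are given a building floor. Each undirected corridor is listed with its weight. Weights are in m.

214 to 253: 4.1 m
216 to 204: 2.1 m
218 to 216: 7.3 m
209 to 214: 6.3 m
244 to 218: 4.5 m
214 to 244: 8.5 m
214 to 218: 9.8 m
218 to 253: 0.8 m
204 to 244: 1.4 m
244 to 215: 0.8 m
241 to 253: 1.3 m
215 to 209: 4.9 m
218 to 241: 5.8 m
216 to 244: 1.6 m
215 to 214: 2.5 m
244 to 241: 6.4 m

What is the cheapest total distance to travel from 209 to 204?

Settle nodes by increasing distance from 209:
209: 0
215: 4.9  (via 209)
244: 5.7  (via 215)
214: 6.3  (via 209)
204: 7.1  (via 244)
Shortest route: 209 → 215 → 244 → 204 = 7.1 m.

7.1 m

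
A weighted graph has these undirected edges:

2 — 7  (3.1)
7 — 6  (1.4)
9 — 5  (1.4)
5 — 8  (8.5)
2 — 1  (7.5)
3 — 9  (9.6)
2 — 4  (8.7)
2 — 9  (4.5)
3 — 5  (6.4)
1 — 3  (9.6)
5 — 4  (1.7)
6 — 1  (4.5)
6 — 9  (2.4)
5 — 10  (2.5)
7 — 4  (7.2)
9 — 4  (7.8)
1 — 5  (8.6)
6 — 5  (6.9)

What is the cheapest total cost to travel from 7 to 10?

Settle nodes by increasing distance from 7:
7: 0
6: 1.4  (via 7)
2: 3.1  (via 7)
9: 3.8  (via 6)
5: 5.2  (via 9)
1: 5.9  (via 6)
4: 6.9  (via 5)
10: 7.7  (via 5)
Shortest route: 7–6–9–5–10 = 7.7.

7.7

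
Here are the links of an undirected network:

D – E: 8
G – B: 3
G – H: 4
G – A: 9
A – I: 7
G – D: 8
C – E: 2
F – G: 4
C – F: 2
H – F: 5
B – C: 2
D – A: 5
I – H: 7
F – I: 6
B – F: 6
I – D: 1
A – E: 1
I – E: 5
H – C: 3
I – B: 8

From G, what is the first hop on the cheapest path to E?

Candidate routes:
G–B–C–E: 3+2+2 = 7
G–F–C–E: 4+2+2 = 8
Cheapest is G–B–C–E at 7.
So from G the first move is to B.

B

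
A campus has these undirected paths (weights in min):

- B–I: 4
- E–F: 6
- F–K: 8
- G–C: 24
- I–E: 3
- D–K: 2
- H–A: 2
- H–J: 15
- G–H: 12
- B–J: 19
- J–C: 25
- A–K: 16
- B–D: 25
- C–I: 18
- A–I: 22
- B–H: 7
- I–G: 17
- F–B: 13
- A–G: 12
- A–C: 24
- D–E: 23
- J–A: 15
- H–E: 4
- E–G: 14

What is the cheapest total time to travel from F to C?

27 min

Candidate routes:
F–E–I–C: 6+3+18 = 27
F–B–I–C: 13+4+18 = 35
Cheapest is F–E–I–C at 27 min.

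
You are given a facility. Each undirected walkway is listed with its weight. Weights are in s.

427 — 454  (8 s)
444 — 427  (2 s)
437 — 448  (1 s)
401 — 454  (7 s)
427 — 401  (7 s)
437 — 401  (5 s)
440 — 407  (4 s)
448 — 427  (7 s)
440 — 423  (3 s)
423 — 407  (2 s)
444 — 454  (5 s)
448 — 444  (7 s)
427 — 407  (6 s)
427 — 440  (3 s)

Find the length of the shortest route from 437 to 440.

11 s

Shortest distances from 437:
437: 0
448: 1  (via 437)
401: 5  (via 437)
444: 8  (via 448)
427: 8  (via 448)
440: 11  (via 427)
Shortest route: 437–448–427–440 = 11 s.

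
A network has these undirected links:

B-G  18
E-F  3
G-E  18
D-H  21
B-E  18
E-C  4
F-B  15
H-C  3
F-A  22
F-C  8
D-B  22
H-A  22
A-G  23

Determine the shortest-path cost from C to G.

Settle nodes by increasing distance from C:
C: 0
H: 3  (via C)
E: 4  (via C)
F: 7  (via E)
B: 22  (via E)
G: 22  (via E)
Shortest route: C–E–G = 22.

22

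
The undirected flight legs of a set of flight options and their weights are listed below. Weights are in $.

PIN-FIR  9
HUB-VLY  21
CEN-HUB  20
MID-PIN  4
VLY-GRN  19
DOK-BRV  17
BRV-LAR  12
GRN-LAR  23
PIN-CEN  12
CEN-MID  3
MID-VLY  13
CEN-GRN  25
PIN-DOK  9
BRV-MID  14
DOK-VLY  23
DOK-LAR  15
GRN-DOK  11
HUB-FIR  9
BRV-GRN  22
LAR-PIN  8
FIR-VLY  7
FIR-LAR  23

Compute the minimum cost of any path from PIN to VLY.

$16

Compare a few routes:
PIN - FIR - VLY: 9+7 = 16
PIN - MID - VLY: 4+13 = 17
The minimum is $16 via PIN - FIR - VLY.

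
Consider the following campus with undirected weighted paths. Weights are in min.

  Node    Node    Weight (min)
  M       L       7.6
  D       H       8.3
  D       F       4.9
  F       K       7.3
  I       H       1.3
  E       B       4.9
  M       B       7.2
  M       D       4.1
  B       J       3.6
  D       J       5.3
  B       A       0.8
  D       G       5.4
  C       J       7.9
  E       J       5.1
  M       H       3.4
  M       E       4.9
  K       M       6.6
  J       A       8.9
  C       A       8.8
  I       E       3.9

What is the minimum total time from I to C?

16.9 min

Shortest distances from I:
I: 0
H: 1.3  (via I)
E: 3.9  (via I)
M: 4.7  (via H)
B: 8.8  (via E)
D: 8.8  (via M)
J: 9  (via E)
A: 9.6  (via B)
K: 11.3  (via M)
L: 12.3  (via M)
F: 13.7  (via D)
G: 14.2  (via D)
C: 16.9  (via J)
Shortest route: I → E → J → C = 16.9 min.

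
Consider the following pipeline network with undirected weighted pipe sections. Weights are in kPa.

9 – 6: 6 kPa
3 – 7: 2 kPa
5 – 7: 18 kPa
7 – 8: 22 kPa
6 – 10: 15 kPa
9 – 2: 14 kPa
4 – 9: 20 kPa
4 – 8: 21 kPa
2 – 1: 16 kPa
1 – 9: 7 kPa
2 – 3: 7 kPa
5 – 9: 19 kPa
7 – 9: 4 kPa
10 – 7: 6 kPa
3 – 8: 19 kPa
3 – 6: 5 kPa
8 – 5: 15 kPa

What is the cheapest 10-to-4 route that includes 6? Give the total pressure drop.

39 kPa

Best 10 to 6: 10–7–3–6 costing 13
Shortest 6→4: 6–9–4 = 26
Total via 6: 13 + 26 = 39 kPa.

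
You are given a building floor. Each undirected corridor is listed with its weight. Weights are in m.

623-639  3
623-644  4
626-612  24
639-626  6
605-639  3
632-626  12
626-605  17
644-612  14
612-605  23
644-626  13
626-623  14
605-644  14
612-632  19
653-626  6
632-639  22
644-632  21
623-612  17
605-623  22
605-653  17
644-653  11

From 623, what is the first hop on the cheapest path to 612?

Compare a few routes:
623 → 644 → 612: 4+14 = 18
623 → 639 → 605 → 612: 3+3+23 = 29
623 → 612: 17 = 17
The minimum is 17 m via 623 → 612.
So from 623 the first move is to 612.

612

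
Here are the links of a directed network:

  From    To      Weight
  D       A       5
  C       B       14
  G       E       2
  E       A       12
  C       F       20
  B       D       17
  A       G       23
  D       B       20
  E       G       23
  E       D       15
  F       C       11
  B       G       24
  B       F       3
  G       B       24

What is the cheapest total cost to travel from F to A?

Settle nodes by increasing distance from F:
F: 0
C: 11  (via F)
B: 25  (via C)
D: 42  (via B)
A: 47  (via D)
Shortest route: F–C–B–D–A = 47.

47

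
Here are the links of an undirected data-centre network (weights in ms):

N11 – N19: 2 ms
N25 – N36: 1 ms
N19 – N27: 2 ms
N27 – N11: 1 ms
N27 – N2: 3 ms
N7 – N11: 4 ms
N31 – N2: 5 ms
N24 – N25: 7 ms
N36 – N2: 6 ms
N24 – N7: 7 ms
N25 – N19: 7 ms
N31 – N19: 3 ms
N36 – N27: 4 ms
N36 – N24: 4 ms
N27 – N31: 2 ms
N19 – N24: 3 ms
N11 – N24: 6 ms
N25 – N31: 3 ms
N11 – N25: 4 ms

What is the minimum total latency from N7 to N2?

Running Dijkstra from N7:
N7: 0
N11: 4  (via N7)
N27: 5  (via N11)
N19: 6  (via N11)
N24: 7  (via N7)
N31: 7  (via N27)
N2: 8  (via N27)
Shortest route: N7–N11–N27–N2 = 8 ms.

8 ms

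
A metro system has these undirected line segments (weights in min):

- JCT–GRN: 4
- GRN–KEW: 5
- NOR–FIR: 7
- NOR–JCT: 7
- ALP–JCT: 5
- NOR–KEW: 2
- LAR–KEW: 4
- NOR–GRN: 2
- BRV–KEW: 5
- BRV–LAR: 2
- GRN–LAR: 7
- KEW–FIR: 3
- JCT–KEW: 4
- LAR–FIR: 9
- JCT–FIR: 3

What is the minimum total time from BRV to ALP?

Running Dijkstra from BRV:
BRV: 0
LAR: 2  (via BRV)
KEW: 5  (via BRV)
NOR: 7  (via KEW)
FIR: 8  (via KEW)
GRN: 9  (via LAR)
JCT: 9  (via KEW)
ALP: 14  (via JCT)
Shortest route: BRV → KEW → JCT → ALP = 14 min.

14 min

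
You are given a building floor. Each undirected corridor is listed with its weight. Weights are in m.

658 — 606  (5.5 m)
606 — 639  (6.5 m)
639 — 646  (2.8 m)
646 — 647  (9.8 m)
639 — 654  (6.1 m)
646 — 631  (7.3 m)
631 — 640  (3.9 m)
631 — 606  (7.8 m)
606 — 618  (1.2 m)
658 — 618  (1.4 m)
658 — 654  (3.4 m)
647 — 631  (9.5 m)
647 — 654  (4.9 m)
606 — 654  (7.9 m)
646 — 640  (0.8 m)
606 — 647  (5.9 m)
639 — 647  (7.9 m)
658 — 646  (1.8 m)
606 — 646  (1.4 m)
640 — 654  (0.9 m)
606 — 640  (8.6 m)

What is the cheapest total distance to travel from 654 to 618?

Candidate routes:
654–658–618: 3.4+1.4 = 4.8
654–640–646–606–618: 0.9+0.8+1.4+1.2 = 4.3
Cheapest is 654–640–646–606–618 at 4.3 m.

4.3 m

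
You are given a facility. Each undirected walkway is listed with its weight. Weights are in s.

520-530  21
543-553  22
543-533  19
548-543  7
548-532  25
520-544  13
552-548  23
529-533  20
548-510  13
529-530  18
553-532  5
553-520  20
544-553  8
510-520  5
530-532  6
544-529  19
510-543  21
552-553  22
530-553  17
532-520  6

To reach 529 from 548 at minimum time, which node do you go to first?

Compare a few routes:
548 - 543 - 533 - 529: 7+19+20 = 46
548 - 510 - 520 - 532 - 530 - 529: 13+5+6+6+18 = 48
Cheapest is 548 - 543 - 533 - 529 at 46 s.
So from 548 the first move is to 543.

543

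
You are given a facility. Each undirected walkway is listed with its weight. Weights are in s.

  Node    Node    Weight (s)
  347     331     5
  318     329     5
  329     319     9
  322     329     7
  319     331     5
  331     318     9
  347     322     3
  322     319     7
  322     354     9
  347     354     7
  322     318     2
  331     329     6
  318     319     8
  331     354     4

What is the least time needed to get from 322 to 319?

7 s

Enumerating some paths:
322 - 319: 7 = 7
322 - 318 - 319: 2+8 = 10
322 - 347 - 331 - 319: 3+5+5 = 13
Cheapest is 322 - 319 at 7 s.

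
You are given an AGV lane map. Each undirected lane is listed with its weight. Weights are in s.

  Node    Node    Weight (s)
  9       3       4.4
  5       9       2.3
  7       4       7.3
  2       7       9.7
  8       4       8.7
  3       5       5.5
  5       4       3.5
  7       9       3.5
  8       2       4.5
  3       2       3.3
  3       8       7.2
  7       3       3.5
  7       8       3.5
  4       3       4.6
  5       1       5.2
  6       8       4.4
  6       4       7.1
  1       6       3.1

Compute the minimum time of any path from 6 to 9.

Enumerating some paths:
6 - 1 - 5 - 9: 3.1+5.2+2.3 = 10.6
6 - 8 - 7 - 9: 4.4+3.5+3.5 = 11.4
6 - 4 - 5 - 9: 7.1+3.5+2.3 = 12.9
6 - 8 - 7 - 3 - 9: 4.4+3.5+3.5+4.4 = 15.8
Cheapest is 6 - 1 - 5 - 9 at 10.6 s.

10.6 s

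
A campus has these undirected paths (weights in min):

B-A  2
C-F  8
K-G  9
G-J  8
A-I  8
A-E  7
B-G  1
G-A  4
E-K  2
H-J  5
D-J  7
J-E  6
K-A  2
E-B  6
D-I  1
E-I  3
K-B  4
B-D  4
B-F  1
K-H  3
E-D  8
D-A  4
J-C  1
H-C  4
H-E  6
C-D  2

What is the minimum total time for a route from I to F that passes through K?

Shortest I→K: I → E → K = 5
Best K to F: K → B → F costing 5
Total via K: 5 + 5 = 10 min.

10 min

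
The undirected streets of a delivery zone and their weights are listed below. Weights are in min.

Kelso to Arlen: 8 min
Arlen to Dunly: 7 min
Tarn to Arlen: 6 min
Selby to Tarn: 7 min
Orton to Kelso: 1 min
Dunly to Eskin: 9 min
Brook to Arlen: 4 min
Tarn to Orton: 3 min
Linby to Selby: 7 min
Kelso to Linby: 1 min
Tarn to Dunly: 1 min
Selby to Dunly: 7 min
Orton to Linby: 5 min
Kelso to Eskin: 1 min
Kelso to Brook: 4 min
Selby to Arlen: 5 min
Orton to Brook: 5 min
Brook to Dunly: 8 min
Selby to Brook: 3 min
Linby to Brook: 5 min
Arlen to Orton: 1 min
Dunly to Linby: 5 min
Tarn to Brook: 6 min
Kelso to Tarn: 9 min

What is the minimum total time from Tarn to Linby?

Settle nodes by increasing distance from Tarn:
Tarn: 0
Dunly: 1  (via Tarn)
Orton: 3  (via Tarn)
Kelso: 4  (via Orton)
Arlen: 4  (via Orton)
Eskin: 5  (via Kelso)
Linby: 5  (via Kelso)
Shortest route: Tarn → Orton → Kelso → Linby = 5 min.

5 min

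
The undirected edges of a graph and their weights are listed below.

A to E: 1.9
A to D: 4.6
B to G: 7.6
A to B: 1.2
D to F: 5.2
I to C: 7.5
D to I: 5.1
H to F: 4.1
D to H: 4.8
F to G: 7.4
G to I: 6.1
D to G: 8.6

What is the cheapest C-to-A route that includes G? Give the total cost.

Best C to G: C → I → G costing 13.6
Shortest G→A: G → B → A = 8.8
Total via G: 13.6 + 8.8 = 22.4.

22.4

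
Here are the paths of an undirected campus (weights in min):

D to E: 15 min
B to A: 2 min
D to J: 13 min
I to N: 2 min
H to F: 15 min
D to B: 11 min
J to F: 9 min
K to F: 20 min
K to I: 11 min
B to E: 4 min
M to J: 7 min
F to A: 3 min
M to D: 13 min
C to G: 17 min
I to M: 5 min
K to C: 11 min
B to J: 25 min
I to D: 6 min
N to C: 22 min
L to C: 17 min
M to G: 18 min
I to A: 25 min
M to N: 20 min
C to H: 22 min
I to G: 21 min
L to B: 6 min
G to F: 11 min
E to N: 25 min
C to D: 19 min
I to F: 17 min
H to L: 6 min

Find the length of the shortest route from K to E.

29 min

Running Dijkstra from K:
K: 0
C: 11  (via K)
I: 11  (via K)
N: 13  (via I)
M: 16  (via I)
D: 17  (via I)
F: 20  (via K)
A: 23  (via F)
J: 23  (via M)
B: 25  (via A)
G: 28  (via C)
L: 28  (via C)
E: 29  (via B)
Shortest route: K–F–A–B–E = 29 min.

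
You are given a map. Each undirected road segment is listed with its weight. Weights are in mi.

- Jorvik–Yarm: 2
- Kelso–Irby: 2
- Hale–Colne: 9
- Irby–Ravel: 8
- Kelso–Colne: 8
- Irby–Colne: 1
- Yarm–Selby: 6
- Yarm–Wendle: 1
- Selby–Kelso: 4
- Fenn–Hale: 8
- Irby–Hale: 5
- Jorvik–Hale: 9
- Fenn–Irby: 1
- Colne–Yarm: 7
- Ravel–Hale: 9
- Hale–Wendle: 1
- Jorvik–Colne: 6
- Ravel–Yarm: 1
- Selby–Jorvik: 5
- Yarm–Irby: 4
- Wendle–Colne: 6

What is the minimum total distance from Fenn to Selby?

7 mi

Enumerating some paths:
Fenn - Irby - Kelso - Selby: 1+2+4 = 7
Fenn - Irby - Yarm - Jorvik - Selby: 1+4+2+5 = 12
Fenn - Irby - Yarm - Selby: 1+4+6 = 11
The minimum is 7 mi via Fenn - Irby - Kelso - Selby.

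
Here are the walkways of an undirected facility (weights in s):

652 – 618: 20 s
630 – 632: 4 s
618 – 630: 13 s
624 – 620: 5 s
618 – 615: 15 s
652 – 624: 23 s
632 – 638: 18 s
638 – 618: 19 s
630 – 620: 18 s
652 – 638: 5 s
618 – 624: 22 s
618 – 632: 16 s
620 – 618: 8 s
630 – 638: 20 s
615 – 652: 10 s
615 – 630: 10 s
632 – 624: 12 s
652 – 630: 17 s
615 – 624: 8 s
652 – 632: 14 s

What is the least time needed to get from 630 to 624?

16 s

Enumerating some paths:
630 - 615 - 624: 10+8 = 18
630 - 632 - 624: 4+12 = 16
630 - 620 - 624: 18+5 = 23
The minimum is 16 s via 630 - 632 - 624.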